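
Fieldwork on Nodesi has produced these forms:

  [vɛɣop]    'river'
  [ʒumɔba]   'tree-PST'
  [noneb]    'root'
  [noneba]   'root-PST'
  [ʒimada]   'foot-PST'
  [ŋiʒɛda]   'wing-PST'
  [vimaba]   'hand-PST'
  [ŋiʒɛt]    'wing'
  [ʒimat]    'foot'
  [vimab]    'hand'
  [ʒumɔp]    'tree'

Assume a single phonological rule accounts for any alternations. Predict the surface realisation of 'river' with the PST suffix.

'tree' shows [p] ~ [b] at the end of the stem ([ʒumɔp] vs [ʒumɔba]).
Compare 'hand', with invariant [b] in [vimab] and [vimaba]: an analysis with underlying /b/ and a rule producing [p] in isolation would wrongly predict alternation here too.
So /p/ is underlying, and a rule of intervocalic voicing — voiceless stops become voiced between vowels — gives [b].
The one attested form of 'river', [vɛɣop], shows underlying /vɛɣop/. Applying the same rule between vowels gives [vɛɣoba].

[vɛɣoba]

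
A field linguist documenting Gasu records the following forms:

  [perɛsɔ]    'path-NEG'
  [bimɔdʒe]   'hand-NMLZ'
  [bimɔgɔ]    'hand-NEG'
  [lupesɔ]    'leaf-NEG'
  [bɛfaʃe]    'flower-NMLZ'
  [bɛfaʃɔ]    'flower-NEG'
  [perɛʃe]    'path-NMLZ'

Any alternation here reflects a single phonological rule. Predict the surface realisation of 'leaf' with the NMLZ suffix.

[lupeʃe]

The stem for 'path' ends in [ʃ] in [perɛʃe] but [s] in [perɛsɔ].
Compare 'flower', with invariant [ʃ] in [bɛfaʃe] and [bɛfaʃɔ]: an analysis with underlying /ʃ/ and a rule producing [s] before the NEG suffix would wrongly predict alternation here too.
The underlying segment must be /s/; /g/ and /s/ become palato-alveolar [dʒ] and [ʃ] before a front vowel, yielding [ʃ] there.
From [lupesɔ] the stem 'leaf' is /lupes/; before a front vowel this yields [lupeʃe].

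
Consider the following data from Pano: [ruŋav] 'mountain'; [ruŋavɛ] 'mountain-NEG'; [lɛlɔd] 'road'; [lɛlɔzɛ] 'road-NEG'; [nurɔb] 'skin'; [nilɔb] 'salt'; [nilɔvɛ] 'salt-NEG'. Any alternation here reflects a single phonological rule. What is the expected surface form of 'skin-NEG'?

[nurɔvɛ]

The stem for 'salt' ends in [b] in [nilɔb] but [v] in [nilɔvɛ].
The stem 'mountain' ([ruŋav], [ruŋavɛ]) shows [v] unchanged in both environments, so [v] cannot be basic with [b] derived in isolation.
The underlying segment must be /b/; voiced stops become fricatives between vowels, yielding [v] there.
The one attested form of 'skin', [nurɔb], shows underlying /nurɔb/. Applying the same rule between vowels gives [nurɔvɛ].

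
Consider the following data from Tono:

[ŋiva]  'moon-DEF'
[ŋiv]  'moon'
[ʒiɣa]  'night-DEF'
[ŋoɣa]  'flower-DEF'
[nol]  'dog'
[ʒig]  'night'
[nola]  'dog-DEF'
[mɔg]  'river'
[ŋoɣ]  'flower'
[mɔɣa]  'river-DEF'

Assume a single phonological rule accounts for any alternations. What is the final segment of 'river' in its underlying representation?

/g/

The root 'river' surfaces as [mɔɣa] and [mɔg], with a stem-final [ɣ] ~ [g] alternation.
Compare 'flower', with invariant [ɣ] in [ŋoɣa] and [ŋoɣ]: an analysis with underlying /ɣ/ and a rule producing [g] in isolation would wrongly predict alternation here too.
So /g/ is underlying, and a rule of intervocalic spirantization — voiced stops become fricatives between vowels — gives [ɣ].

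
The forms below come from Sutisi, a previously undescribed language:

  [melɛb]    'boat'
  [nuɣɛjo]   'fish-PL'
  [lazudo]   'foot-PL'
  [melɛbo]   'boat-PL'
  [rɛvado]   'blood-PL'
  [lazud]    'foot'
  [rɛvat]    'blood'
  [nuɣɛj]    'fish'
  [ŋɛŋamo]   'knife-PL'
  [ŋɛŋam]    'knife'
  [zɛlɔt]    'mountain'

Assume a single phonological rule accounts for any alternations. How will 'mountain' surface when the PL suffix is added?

The stem for 'blood' ends in [d] in [rɛvado] but [t] in [rɛvat].
The stem 'foot' ([lazudo], [lazud]) shows [d] unchanged in both environments, so [d] cannot be basic with [t] derived in isolation.
So /t/ is underlying, and a rule of intervocalic voicing — voiceless stops become voiced between vowels — gives [d].
From [zɛlɔt] the stem 'mountain' is /zɛlɔt/; between vowels this yields [zɛlɔdo].

[zɛlɔdo]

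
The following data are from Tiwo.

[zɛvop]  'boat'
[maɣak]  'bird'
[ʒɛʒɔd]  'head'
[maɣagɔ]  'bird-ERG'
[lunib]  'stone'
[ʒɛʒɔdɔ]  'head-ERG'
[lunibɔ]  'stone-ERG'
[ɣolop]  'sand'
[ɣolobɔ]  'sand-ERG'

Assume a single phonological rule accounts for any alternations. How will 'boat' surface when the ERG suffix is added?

In [ɣolop] and [ɣolobɔ] the final segment of 'sand' alternates: [p] ~ [b].
But 'stone' keeps [b] in both environments ([lunib], [lunibɔ]), so there is no rule changing /b/ to [p] in isolation.
The underlying segment must be /p/; voiceless stops become voiced between vowels, yielding [b] there.
The one attested form of 'boat', [zɛvop], shows underlying /zɛvop/. Applying the same rule between vowels gives [zɛvobɔ].

[zɛvobɔ]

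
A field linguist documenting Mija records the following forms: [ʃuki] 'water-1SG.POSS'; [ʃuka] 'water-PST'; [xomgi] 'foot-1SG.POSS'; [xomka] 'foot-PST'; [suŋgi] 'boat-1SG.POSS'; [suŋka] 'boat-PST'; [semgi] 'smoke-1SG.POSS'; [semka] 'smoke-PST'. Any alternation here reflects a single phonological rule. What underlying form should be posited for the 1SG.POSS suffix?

/-gi/

The 1SG.POSS morpheme has two allomorphs, [-gi] and [-ki].
By contrast the PST suffix keeps its initial [k] throughout — that segment must be underlying.
The 1SG.POSS suffix is therefore /-gi/ underlyingly, with post-vocalic devoicing: voiced stops become voiceless after a vowel.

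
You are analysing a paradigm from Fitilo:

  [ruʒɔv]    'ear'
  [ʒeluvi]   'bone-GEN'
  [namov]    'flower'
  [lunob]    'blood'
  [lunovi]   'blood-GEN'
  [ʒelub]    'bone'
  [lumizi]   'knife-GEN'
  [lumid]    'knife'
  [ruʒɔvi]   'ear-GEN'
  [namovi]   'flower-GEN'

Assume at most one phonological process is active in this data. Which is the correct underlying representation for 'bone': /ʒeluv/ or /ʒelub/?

/ʒelub/

The root 'bone' surfaces as [ʒeluvi] and [ʒelub], with a stem-final [v] ~ [b] alternation.
The stem 'ear' ([ruʒɔvi], [ruʒɔv]) shows [v] unchanged in both environments, so [v] cannot be basic with [b] derived in isolation.
So /b/ is underlying, and a rule of intervocalic spirantization — voiced stops become fricatives between vowels — gives [v].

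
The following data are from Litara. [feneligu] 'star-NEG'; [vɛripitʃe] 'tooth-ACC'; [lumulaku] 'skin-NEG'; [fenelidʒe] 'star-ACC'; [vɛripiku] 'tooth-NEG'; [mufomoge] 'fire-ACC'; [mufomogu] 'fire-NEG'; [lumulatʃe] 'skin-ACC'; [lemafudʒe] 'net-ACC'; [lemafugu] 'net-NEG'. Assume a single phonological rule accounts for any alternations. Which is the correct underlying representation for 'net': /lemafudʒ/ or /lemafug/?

The root 'net' surfaces as [lemafudʒe] and [lemafugu], with a stem-final [dʒ] ~ [g] alternation.
The stem 'fire' ([mufomoge], [mufomogu]) shows [g] unchanged in both environments, so [g] cannot be basic with [dʒ] derived before the ACC suffix.
The underlying segment must be /dʒ/; palato-alveolar /tʃ/ and /dʒ/ become [k] and [g] when no front vowel follows, yielding [g] there.

/lemafudʒ/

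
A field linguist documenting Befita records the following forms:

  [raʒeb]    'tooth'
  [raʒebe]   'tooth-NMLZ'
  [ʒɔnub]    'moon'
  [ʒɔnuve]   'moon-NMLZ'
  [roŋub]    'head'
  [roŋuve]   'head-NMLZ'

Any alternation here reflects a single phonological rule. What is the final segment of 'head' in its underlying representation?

/v/

In [roŋub] and [roŋuve] the final segment of 'head' alternates: [b] ~ [v].
The stem 'tooth' ([raʒeb], [raʒebe]) shows [b] unchanged in both environments, so [b] cannot be basic with [v] derived before the NMLZ suffix.
The underlying segment must be /v/; voiced fricatives become stops word-finally, yielding [b] there.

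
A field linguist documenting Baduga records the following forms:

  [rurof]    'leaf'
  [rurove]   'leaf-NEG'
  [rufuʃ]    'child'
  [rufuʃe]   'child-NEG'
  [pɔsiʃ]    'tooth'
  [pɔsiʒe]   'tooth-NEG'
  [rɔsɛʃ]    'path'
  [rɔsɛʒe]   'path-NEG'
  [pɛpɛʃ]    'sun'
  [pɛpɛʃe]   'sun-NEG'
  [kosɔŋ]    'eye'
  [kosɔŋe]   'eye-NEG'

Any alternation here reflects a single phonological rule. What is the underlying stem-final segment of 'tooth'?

/ʒ/

'tooth' shows [ʃ] ~ [ʒ] at the end of the stem ([pɔsiʃ] vs [pɔsiʒe]).
But 'sun' keeps [ʃ] in both environments ([pɛpɛʃ], [pɛpɛʃe]), so there is no rule changing /ʃ/ to [ʒ] before the NEG suffix.
The alternation reflects word-final obstruent devoicing: voiced obstruents become voiceless word-finally. /ʒ/ is underlying.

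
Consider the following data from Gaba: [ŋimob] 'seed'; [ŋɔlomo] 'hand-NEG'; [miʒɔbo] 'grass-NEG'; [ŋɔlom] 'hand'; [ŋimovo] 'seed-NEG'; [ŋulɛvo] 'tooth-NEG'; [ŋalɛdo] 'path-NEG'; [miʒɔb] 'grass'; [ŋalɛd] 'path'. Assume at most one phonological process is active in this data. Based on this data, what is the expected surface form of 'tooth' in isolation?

[ŋulɛb]

The root 'seed' surfaces as [ŋimovo] and [ŋimob], with a stem-final [v] ~ [b] alternation.
If /b/ were underlying and a rule turned it into [v] before the NEG suffix, 'grass' would also alternate; but it has [b] in both [miʒɔbo] and [miʒɔb].
So /v/ is underlying, and a rule of word-final hardening — voiced fricatives become stops word-finally — gives [b].
From [ŋulɛvo] the stem 'tooth' is /ŋulɛv/; word-finally this yields [ŋulɛb].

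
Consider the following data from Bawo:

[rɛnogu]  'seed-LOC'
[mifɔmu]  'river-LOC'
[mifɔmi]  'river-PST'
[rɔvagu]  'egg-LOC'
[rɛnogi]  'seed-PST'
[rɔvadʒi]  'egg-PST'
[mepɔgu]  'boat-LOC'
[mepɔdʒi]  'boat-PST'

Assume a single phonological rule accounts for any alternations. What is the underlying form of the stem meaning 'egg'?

/rɔvadʒ/

In [rɔvagu] and [rɔvadʒi] the final segment of 'egg' alternates: [g] ~ [dʒ].
If /g/ were underlying and a rule turned it into [dʒ] before the PST suffix, 'seed' would also alternate; but it has [g] in both [rɛnogu] and [rɛnogi].
Therefore /dʒ/ is basic and [g] is derived by depalatalization (palato-alveolar /dʒ/ becomes [g] when no front vowel follows).
Hence 'egg' is /rɔvadʒ/ underlyingly.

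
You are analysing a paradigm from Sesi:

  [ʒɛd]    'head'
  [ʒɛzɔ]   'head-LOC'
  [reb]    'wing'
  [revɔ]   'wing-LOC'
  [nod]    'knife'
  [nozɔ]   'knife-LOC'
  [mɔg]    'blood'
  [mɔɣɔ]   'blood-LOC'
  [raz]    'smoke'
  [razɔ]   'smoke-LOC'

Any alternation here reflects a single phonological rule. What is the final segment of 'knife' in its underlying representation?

/d/

In [nod] and [nozɔ] the final segment of 'knife' alternates: [d] ~ [z].
If /z/ were underlying and a rule turned it into [d] in isolation, 'smoke' would also alternate; but it has [z] in both [raz] and [razɔ].
Therefore /d/ is basic and [z] is derived by intervocalic spirantization (voiced stops become fricatives between vowels).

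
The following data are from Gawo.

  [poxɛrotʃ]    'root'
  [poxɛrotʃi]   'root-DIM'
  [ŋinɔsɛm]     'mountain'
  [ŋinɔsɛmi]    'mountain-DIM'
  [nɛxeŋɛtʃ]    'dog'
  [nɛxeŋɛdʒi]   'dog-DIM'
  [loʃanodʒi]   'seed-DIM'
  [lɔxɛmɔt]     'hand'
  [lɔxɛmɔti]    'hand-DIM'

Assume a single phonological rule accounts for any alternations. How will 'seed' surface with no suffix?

[loʃanotʃ]

In [nɛxeŋɛtʃ] and [nɛxeŋɛdʒi] the final segment of 'dog' alternates: [tʃ] ~ [dʒ].
If /tʃ/ were underlying and a rule turned it into [dʒ] before the DIM suffix, 'root' would also alternate; but it has [tʃ] in both [poxɛrotʃ] and [poxɛrotʃi].
The alternation reflects word-final obstruent devoicing: voiced obstruents become voiceless word-finally. /dʒ/ is underlying.
The one attested form of 'seed', [loʃanodʒi], shows underlying /loʃanodʒ/. Applying the same rule word-finally gives [loʃanotʃ].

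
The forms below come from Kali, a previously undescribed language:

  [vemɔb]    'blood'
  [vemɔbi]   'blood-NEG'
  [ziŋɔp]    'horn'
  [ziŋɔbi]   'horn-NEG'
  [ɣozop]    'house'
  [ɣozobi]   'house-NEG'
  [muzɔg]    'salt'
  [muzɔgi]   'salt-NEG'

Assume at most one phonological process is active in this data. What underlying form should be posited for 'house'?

/ɣozop/

'house' shows [p] ~ [b] at the end of the stem ([ɣozop] vs [ɣozobi]).
The stem 'blood' ([vemɔb], [vemɔbi]) shows [b] unchanged in both environments, so [b] cannot be basic with [p] derived in isolation.
So /p/ is underlying, and a rule of intervocalic voicing — voiceless stops become voiced between vowels — gives [b].
Hence 'house' is /ɣozop/ underlyingly.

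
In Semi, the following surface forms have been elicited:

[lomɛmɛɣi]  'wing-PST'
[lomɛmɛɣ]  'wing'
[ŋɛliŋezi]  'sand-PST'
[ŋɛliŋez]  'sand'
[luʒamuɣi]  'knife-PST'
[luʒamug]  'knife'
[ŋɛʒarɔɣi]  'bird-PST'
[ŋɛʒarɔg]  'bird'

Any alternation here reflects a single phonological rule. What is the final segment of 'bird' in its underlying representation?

The root 'bird' surfaces as [ŋɛʒarɔɣi] and [ŋɛʒarɔg], with a stem-final [ɣ] ~ [g] alternation.
If /ɣ/ were underlying and a rule turned it into [g] in isolation, 'wing' would also alternate; but it has [ɣ] in both [lomɛmɛɣi] and [lomɛmɛɣ].
So /g/ is underlying, and a rule of intervocalic spirantization — voiced stops become fricatives between vowels — gives [ɣ].

/g/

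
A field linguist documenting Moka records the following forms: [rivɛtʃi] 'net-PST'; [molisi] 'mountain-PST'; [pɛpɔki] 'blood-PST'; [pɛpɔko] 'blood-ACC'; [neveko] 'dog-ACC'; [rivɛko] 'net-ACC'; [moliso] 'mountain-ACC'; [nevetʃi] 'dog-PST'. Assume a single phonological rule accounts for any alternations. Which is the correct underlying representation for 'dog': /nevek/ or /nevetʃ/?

In [nevetʃi] and [neveko] the final segment of 'dog' alternates: [tʃ] ~ [k].
Compare 'blood', with invariant [k] in [pɛpɔki] and [pɛpɔko]: an analysis with underlying /k/ and a rule producing [tʃ] before the PST suffix would wrongly predict alternation here too.
Therefore /tʃ/ is basic and [k] is derived by depalatalization (palato-alveolar /tʃ/ becomes [k] when no front vowel follows).

/nevetʃ/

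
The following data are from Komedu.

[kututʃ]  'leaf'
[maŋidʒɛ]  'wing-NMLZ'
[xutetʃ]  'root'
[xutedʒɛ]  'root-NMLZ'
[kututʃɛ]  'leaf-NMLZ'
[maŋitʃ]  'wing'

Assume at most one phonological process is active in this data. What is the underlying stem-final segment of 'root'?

'root' shows [dʒ] ~ [tʃ] at the end of the stem ([xutedʒɛ] vs [xutetʃ]).
If /tʃ/ were underlying and a rule turned it into [dʒ] before the NMLZ suffix, 'leaf' would also alternate; but it has [tʃ] in both [kututʃɛ] and [kututʃ].
The alternation reflects word-final obstruent devoicing: voiced obstruents become voiceless word-finally. /dʒ/ is underlying.

/dʒ/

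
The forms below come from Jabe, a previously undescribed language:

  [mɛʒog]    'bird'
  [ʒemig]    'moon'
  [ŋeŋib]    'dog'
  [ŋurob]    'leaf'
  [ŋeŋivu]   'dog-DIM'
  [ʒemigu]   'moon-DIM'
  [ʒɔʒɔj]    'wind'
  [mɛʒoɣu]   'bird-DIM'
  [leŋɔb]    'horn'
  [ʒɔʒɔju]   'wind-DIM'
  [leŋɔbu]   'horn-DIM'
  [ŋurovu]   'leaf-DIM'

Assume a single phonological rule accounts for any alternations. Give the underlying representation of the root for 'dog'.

The stem for 'dog' ends in [v] in [ŋeŋivu] but [b] in [ŋeŋib].
Compare 'horn', with invariant [b] in [leŋɔbu] and [leŋɔb]: an analysis with underlying /b/ and a rule producing [v] before the DIM suffix would wrongly predict alternation here too.
Therefore /v/ is basic and [b] is derived by word-final hardening (voiced fricatives become stops word-finally).

/ŋeŋiv/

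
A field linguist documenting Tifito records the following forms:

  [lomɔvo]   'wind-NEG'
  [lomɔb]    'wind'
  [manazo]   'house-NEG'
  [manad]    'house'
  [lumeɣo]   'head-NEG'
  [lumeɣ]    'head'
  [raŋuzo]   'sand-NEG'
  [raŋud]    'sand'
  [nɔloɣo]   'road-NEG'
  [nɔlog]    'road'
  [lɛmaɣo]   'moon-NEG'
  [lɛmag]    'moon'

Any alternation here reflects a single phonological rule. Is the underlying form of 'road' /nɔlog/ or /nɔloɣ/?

/nɔlog/

'road' shows [ɣ] ~ [g] at the end of the stem ([nɔloɣo] vs [nɔlog]).
Compare 'head', with invariant [ɣ] in [lumeɣo] and [lumeɣ]: an analysis with underlying /ɣ/ and a rule producing [g] in isolation would wrongly predict alternation here too.
The alternation reflects intervocalic spirantization: voiced stops become fricatives between vowels. /g/ is underlying.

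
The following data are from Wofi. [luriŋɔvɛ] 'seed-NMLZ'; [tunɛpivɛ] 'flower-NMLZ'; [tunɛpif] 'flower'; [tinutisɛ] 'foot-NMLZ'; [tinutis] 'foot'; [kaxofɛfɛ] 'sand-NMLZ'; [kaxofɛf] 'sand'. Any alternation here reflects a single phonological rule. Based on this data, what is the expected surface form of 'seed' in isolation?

The stem for 'flower' ends in [v] in [tunɛpivɛ] but [f] in [tunɛpif].
But 'sand' keeps [f] in both environments ([kaxofɛfɛ], [kaxofɛf]), so there is no rule changing /f/ to [v] before the NMLZ suffix.
The alternation reflects word-final obstruent devoicing: voiced obstruents become voiceless word-finally. /v/ is underlying.
The one attested form of 'seed', [luriŋɔvɛ], shows underlying /luriŋɔv/. Applying the same rule word-finally gives [luriŋɔf].

[luriŋɔf]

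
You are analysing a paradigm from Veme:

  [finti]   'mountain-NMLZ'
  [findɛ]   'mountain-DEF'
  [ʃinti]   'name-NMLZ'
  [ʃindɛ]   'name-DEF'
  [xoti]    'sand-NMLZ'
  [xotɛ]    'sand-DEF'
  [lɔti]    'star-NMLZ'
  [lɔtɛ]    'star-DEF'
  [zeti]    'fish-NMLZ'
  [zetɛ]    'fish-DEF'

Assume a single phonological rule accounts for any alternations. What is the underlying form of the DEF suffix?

The DEF morpheme has two allomorphs, [-dɛ] and [-tɛ].
By contrast the NMLZ suffix keeps its initial [t] throughout — that segment must be underlying.
So the underlying form is /-dɛ/, and voiced stops become voiceless after a vowel.

/-dɛ/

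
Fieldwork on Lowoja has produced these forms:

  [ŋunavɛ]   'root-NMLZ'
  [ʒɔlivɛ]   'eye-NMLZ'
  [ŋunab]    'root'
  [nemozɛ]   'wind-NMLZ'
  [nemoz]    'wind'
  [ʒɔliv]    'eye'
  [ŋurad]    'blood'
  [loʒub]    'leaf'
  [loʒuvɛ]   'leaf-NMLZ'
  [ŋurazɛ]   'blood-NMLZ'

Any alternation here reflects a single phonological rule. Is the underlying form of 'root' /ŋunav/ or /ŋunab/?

/ŋunab/

The stem for 'root' ends in [b] in [ŋunab] but [v] in [ŋunavɛ].
But 'eye' keeps [v] in both environments ([ʒɔliv], [ʒɔlivɛ]), so there is no rule changing /v/ to [b] in isolation.
The underlying segment must be /b/; voiced stops become fricatives between vowels, yielding [v] there.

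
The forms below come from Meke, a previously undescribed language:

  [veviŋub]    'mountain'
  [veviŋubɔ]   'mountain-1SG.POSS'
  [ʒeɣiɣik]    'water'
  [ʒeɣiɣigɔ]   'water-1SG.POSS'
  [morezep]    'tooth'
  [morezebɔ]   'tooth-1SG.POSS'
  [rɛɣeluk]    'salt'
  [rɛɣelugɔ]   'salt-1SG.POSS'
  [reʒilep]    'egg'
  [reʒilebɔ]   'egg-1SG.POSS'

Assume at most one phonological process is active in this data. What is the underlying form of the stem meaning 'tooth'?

'tooth' shows [p] ~ [b] at the end of the stem ([morezep] vs [morezebɔ]).
The stem 'mountain' ([veviŋub], [veviŋubɔ]) shows [b] unchanged in both environments, so [b] cannot be basic with [p] derived in isolation.
So /p/ is underlying, and a rule of intervocalic voicing — voiceless stops become voiced between vowels — gives [b].

/morezep/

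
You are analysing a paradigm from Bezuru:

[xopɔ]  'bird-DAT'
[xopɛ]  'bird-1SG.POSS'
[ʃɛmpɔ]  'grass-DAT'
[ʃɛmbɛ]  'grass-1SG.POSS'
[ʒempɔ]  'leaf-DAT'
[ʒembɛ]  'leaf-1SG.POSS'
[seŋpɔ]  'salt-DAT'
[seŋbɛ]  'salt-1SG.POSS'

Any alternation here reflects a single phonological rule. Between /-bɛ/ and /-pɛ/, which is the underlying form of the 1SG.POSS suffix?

The 1SG.POSS suffix surfaces as [-bɛ] and [-pɛ], depending on the final segment of the stem.
By contrast the DAT suffix keeps its initial [p] throughout — that segment must be underlying.
The 1SG.POSS suffix is therefore /-bɛ/ underlyingly, with post-vocalic devoicing: voiced stops become voiceless after a vowel.

/-bɛ/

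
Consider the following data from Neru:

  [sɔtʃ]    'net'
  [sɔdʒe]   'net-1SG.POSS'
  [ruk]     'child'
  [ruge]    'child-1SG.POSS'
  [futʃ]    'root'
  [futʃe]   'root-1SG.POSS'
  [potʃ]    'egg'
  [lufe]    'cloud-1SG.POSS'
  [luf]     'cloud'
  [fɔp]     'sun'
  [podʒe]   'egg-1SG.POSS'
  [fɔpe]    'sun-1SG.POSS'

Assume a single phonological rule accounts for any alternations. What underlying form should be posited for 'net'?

/sɔdʒ/

The stem for 'net' ends in [tʃ] in [sɔtʃ] but [dʒ] in [sɔdʒe].
But 'root' keeps [tʃ] in both environments ([futʃ], [futʃe]), so there is no rule changing /tʃ/ to [dʒ] before the 1SG.POSS suffix.
Therefore /dʒ/ is basic and [tʃ] is derived by word-final obstruent devoicing (voiced obstruents become voiceless word-finally).
The underlying form of 'net' is therefore /sɔdʒ/.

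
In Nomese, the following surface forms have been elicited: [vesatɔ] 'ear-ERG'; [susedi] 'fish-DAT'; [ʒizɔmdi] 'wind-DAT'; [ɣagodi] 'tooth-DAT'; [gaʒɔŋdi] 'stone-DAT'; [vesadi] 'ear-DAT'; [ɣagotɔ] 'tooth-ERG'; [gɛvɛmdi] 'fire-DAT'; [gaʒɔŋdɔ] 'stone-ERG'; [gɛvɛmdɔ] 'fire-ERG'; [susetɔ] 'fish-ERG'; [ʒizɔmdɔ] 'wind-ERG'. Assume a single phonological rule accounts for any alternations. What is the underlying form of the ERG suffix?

/-tɔ/

The ERG morpheme has two allomorphs, [-dɔ] and [-tɔ].
The DAT suffix, which begins with [d], is invariant after every stem; so [d] is not altered by any rule here.
So the underlying form is /-tɔ/, and voiceless stops become voiced after a nasal.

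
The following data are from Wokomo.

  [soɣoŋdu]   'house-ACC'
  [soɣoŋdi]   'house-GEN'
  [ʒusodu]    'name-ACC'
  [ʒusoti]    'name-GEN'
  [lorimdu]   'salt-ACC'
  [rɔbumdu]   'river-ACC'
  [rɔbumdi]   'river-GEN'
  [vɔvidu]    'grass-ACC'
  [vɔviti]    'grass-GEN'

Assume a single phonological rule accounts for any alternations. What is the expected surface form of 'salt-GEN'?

[lorimdi]

The GEN suffix surfaces as [-di] and [-ti], depending on the final segment of the stem.
By contrast the ACC suffix keeps its initial [d] throughout — that segment must be underlying.
So the underlying form is /-ti/, and voiceless stops become voiced after a nasal.
After 'salt', which ends in a nasal, the suffix surfaces as [-di], giving [lorimdi].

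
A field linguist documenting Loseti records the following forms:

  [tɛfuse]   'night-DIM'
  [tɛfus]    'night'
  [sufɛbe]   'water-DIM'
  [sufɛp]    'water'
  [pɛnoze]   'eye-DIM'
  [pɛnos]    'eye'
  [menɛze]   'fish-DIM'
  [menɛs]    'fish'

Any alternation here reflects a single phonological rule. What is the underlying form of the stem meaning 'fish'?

/menɛz/

The root 'fish' surfaces as [menɛze] and [menɛs], with a stem-final [z] ~ [s] alternation.
Compare 'night', with invariant [s] in [tɛfuse] and [tɛfus]: an analysis with underlying /s/ and a rule producing [z] before the DIM suffix would wrongly predict alternation here too.
The alternation reflects word-final obstruent devoicing: voiced obstruents become voiceless word-finally. /z/ is underlying.
Hence 'fish' is /menɛz/ underlyingly.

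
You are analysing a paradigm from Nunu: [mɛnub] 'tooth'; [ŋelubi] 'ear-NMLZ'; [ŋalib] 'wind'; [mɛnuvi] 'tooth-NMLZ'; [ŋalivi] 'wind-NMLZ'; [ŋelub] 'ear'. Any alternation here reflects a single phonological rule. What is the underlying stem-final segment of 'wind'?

/v/

The stem for 'wind' ends in [v] in [ŋalivi] but [b] in [ŋalib].
Compare 'ear', with invariant [b] in [ŋelubi] and [ŋelub]: an analysis with underlying /b/ and a rule producing [v] before the NMLZ suffix would wrongly predict alternation here too.
Therefore /v/ is basic and [b] is derived by word-final hardening (voiced fricatives become stops word-finally).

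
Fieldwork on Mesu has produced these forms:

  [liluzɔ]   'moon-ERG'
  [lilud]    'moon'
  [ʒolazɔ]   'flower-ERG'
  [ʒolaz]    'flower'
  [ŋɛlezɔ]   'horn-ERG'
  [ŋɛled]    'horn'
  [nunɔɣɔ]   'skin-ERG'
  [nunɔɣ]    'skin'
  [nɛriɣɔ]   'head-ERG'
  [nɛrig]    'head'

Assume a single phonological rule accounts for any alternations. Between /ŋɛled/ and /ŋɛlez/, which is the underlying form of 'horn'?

/ŋɛled/

In [ŋɛlezɔ] and [ŋɛled] the final segment of 'horn' alternates: [z] ~ [d].
But 'flower' keeps [z] in both environments ([ʒolazɔ], [ʒolaz]), so there is no rule changing /z/ to [d] in isolation.
The underlying segment must be /d/; voiced stops become fricatives between vowels, yielding [z] there.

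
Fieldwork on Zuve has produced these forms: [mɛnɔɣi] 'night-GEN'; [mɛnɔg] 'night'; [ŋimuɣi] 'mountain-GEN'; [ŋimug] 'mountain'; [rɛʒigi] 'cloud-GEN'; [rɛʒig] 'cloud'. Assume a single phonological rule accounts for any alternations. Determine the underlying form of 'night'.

/mɛnɔɣ/

'night' shows [ɣ] ~ [g] at the end of the stem ([mɛnɔɣi] vs [mɛnɔg]).
But 'cloud' keeps [g] in both environments ([rɛʒigi], [rɛʒig]), so there is no rule changing /g/ to [ɣ] before the GEN suffix.
The underlying segment must be /ɣ/; voiced fricatives become stops word-finally, yielding [g] there.
Hence 'night' is /mɛnɔɣ/ underlyingly.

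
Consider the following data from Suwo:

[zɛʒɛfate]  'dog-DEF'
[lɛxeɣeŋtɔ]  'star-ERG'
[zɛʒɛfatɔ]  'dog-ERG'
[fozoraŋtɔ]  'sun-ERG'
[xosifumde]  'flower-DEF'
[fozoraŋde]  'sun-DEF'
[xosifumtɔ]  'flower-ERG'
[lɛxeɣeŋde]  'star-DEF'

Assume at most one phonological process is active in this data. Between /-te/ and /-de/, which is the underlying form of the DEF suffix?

/-de/

The DEF morpheme has two allomorphs, [-de] and [-te].
By contrast the ERG suffix keeps its initial [t] throughout — that segment must be underlying.
The DEF suffix is therefore /-de/ underlyingly, with post-vocalic devoicing: voiced stops become voiceless after a vowel.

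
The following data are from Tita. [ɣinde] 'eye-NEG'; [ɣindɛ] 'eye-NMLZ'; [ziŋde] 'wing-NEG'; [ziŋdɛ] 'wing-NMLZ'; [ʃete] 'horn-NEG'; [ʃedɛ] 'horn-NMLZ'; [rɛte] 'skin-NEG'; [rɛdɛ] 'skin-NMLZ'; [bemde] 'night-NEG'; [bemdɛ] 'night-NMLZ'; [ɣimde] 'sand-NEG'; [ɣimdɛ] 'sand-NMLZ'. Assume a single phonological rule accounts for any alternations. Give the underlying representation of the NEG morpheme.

/-te/

The NEG suffix surfaces as [-de] and [-te], depending on the final segment of the stem.
The NMLZ suffix, which begins with [d], is invariant after every stem; so [d] is not altered by any rule here.
So the underlying form is /-te/, and voiceless stops become voiced after a nasal.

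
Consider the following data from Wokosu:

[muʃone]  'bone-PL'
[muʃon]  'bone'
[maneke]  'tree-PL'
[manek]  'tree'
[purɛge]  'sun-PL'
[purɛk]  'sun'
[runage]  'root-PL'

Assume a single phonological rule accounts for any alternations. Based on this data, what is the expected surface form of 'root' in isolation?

[runak]

'sun' shows [g] ~ [k] at the end of the stem ([purɛge] vs [purɛk]).
If /k/ were underlying and a rule turned it into [g] before the PL suffix, 'tree' would also alternate; but it has [k] in both [maneke] and [manek].
So /g/ is underlying, and a rule of word-final obstruent devoicing — voiced obstruents become voiceless word-finally — gives [k].
From [runage] the stem 'root' is /runag/; word-finally this yields [runak].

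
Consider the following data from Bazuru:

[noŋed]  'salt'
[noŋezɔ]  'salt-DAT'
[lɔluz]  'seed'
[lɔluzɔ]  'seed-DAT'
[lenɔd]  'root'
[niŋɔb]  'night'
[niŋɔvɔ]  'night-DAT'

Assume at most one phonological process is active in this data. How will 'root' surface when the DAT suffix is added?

The root 'salt' surfaces as [noŋed] and [noŋezɔ], with a stem-final [d] ~ [z] alternation.
The stem 'seed' ([lɔluz], [lɔluzɔ]) shows [z] unchanged in both environments, so [z] cannot be basic with [d] derived in isolation.
So /d/ is underlying, and a rule of intervocalic spirantization — voiced stops become fricatives between vowels — gives [z].
From [lenɔd] the stem 'root' is /lenɔd/; between vowels this yields [lenɔzɔ].

[lenɔzɔ]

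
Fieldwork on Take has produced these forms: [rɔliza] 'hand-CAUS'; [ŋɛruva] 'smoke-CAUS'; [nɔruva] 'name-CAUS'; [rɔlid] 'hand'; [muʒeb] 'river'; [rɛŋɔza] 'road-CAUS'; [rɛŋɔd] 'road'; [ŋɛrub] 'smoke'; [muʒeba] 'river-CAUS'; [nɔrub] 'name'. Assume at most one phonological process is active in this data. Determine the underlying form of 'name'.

The stem for 'name' ends in [b] in [nɔrub] but [v] in [nɔruva].
Compare 'river', with invariant [b] in [muʒeb] and [muʒeba]: an analysis with underlying /b/ and a rule producing [v] before the CAUS suffix would wrongly predict alternation here too.
So /v/ is underlying, and a rule of word-final hardening — voiced fricatives become stops word-finally — gives [b].
Hence 'name' is /nɔruv/ underlyingly.

/nɔruv/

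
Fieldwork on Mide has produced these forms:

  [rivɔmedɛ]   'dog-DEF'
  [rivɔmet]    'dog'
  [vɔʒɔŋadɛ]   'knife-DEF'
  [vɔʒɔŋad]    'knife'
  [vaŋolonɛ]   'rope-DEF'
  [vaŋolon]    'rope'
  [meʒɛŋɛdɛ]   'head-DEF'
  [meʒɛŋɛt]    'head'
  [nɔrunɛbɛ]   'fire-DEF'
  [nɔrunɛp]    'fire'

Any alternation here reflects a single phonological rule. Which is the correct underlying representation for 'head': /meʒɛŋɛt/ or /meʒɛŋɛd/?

/meʒɛŋɛt/

The root 'head' surfaces as [meʒɛŋɛdɛ] and [meʒɛŋɛt], with a stem-final [d] ~ [t] alternation.
Compare 'knife', with invariant [d] in [vɔʒɔŋadɛ] and [vɔʒɔŋad]: an analysis with underlying /d/ and a rule producing [t] in isolation would wrongly predict alternation here too.
The alternation reflects intervocalic voicing: voiceless stops become voiced between vowels. /t/ is underlying.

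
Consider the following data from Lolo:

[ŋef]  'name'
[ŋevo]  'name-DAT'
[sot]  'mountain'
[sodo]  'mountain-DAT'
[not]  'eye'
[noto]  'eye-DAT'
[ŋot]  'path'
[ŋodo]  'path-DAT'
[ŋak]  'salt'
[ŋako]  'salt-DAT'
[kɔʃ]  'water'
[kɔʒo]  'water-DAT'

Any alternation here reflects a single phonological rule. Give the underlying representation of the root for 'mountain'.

In [sot] and [sodo] the final segment of 'mountain' alternates: [t] ~ [d].
If /t/ were underlying and a rule turned it into [d] before the DAT suffix, 'eye' would also alternate; but it has [t] in both [not] and [noto].
Therefore /d/ is basic and [t] is derived by word-final obstruent devoicing (voiced obstruents become voiceless word-finally).

/sod/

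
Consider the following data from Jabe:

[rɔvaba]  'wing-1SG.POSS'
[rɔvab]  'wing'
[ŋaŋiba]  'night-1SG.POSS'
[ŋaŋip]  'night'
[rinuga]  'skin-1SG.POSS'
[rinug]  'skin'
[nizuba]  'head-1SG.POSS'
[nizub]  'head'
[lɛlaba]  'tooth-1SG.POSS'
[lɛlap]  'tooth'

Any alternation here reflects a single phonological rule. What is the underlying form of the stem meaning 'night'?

'night' shows [b] ~ [p] at the end of the stem ([ŋaŋiba] vs [ŋaŋip]).
But 'head' keeps [b] in both environments ([nizuba], [nizub]), so there is no rule changing /b/ to [p] in isolation.
So /p/ is underlying, and a rule of intervocalic voicing — voiceless stops become voiced between vowels — gives [b].
So 'night' = /ŋaŋip/.

/ŋaŋip/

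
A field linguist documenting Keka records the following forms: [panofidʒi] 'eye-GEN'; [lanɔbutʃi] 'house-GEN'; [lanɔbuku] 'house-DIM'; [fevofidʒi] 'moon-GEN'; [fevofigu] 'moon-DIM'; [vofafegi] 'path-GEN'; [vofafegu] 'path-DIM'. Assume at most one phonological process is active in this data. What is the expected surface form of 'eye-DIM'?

The root 'moon' surfaces as [fevofidʒi] and [fevofigu], with a stem-final [dʒ] ~ [g] alternation.
If /g/ were underlying and a rule turned it into [dʒ] before the GEN suffix, 'path' would also alternate; but it has [g] in both [vofafegi] and [vofafegu].
The alternation reflects depalatalization: palato-alveolar /tʃ/ and /dʒ/ become [k] and [g] when no front vowel follows. /dʒ/ is underlying.
The one attested form of 'eye', [panofidʒi], shows underlying /panofidʒ/. Applying the same rule when no front vowel follows gives [panofigu].

[panofigu]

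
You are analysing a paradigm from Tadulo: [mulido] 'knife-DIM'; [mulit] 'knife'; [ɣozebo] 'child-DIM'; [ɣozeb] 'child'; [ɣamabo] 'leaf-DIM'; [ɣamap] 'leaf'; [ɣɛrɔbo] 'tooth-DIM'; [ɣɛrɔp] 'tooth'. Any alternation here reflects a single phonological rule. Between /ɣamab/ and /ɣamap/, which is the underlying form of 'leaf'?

/ɣamap/

The stem for 'leaf' ends in [b] in [ɣamabo] but [p] in [ɣamap].
Compare 'child', with invariant [b] in [ɣozebo] and [ɣozeb]: an analysis with underlying /b/ and a rule producing [p] in isolation would wrongly predict alternation here too.
Therefore /p/ is basic and [b] is derived by intervocalic voicing (voiceless stops become voiced between vowels).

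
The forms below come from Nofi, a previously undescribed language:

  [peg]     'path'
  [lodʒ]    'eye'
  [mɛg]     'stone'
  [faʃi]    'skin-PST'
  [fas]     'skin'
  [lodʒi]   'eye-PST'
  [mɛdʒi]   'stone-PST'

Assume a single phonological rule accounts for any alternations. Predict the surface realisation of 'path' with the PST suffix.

'stone' shows [dʒ] ~ [g] at the end of the stem ([mɛdʒi] vs [mɛg]).
But 'eye' keeps [dʒ] in both environments ([lodʒi], [lodʒ]), so there is no rule changing /dʒ/ to [g] in isolation.
The alternation reflects palatalization before a front vowel: /g/ and /s/ become palato-alveolar [dʒ] and [ʃ] before a front vowel. /g/ is underlying.
The one attested form of 'path', [peg], shows underlying /peg/. Applying the same rule before a front vowel gives [pedʒi].

[pedʒi]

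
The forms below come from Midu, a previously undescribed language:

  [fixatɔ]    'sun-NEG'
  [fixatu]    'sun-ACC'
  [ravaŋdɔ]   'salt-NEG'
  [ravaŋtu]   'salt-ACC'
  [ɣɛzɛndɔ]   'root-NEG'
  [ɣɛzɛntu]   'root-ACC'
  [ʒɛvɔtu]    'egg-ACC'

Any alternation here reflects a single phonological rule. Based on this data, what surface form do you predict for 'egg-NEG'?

[ʒɛvɔtɔ]

The NEG morpheme has two allomorphs, [-dɔ] and [-tɔ].
By contrast the ACC suffix keeps its initial [t] throughout — that segment must be underlying.
So the underlying form is /-dɔ/, and voiced stops become voiceless after a vowel.
After 'egg', which ends in a vowel, the suffix surfaces as [-tɔ], giving [ʒɛvɔtɔ].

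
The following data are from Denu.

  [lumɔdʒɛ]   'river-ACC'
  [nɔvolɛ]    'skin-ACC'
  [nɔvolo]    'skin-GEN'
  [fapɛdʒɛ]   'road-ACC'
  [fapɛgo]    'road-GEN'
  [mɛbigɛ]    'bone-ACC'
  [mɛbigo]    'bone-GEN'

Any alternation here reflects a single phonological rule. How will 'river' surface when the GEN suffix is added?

[lumɔgo]

'road' shows [dʒ] ~ [g] at the end of the stem ([fapɛdʒɛ] vs [fapɛgo]).
If /g/ were underlying and a rule turned it into [dʒ] before the ACC suffix, 'bone' would also alternate; but it has [g] in both [mɛbigɛ] and [mɛbigo].
The underlying segment must be /dʒ/; palato-alveolar /dʒ/ becomes [g] when no front vowel follows, yielding [g] there.
From [lumɔdʒɛ] the stem 'river' is /lumɔdʒ/; when no front vowel follows this yields [lumɔgo].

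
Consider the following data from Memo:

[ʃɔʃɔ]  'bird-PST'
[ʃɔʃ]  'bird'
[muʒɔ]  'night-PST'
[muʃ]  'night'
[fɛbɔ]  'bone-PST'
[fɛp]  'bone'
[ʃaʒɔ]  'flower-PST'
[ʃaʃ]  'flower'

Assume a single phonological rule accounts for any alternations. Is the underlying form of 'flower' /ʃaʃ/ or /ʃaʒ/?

In [ʃaʒɔ] and [ʃaʃ] the final segment of 'flower' alternates: [ʒ] ~ [ʃ].
But 'bird' keeps [ʃ] in both environments ([ʃɔʃɔ], [ʃɔʃ]), so there is no rule changing /ʃ/ to [ʒ] before the PST suffix.
The alternation reflects word-final obstruent devoicing: voiced obstruents become voiceless word-finally. /ʒ/ is underlying.

/ʃaʒ/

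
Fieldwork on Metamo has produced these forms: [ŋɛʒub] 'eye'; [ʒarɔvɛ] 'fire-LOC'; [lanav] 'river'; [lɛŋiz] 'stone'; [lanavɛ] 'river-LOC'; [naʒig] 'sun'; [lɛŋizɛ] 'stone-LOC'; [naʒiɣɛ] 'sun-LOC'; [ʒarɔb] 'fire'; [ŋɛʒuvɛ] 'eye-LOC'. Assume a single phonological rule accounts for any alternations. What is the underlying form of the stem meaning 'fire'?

The stem for 'fire' ends in [b] in [ʒarɔb] but [v] in [ʒarɔvɛ].
But 'river' keeps [v] in both environments ([lanav], [lanavɛ]), so there is no rule changing /v/ to [b] in isolation.
Therefore /b/ is basic and [v] is derived by intervocalic spirantization (voiced stops become fricatives between vowels).
The underlying form of 'fire' is therefore /ʒarɔb/.

/ʒarɔb/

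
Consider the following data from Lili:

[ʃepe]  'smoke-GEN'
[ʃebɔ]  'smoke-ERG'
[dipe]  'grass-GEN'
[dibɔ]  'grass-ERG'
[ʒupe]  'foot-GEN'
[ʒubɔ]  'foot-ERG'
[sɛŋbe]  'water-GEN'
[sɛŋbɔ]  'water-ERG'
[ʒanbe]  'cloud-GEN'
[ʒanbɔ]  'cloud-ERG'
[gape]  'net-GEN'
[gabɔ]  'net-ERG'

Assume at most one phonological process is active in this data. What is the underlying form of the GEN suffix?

The GEN morpheme has two allomorphs, [-be] and [-pe].
By contrast the ERG suffix keeps its initial [b] throughout — that segment must be underlying.
The GEN suffix is therefore /-pe/ underlyingly, with post-nasal voicing: voiceless stops become voiced after a nasal.

/-pe/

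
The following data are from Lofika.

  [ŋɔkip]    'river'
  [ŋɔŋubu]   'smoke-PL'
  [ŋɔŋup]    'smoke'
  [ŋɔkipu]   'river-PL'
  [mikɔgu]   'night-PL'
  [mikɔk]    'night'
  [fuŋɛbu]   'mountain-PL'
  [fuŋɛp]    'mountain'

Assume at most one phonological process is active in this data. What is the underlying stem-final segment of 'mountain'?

The stem for 'mountain' ends in [b] in [fuŋɛbu] but [p] in [fuŋɛp].
Compare 'river', with invariant [p] in [ŋɔkipu] and [ŋɔkip]: an analysis with underlying /p/ and a rule producing [b] before the PL suffix would wrongly predict alternation here too.
The alternation reflects word-final obstruent devoicing: voiced obstruents become voiceless word-finally. /b/ is underlying.

/b/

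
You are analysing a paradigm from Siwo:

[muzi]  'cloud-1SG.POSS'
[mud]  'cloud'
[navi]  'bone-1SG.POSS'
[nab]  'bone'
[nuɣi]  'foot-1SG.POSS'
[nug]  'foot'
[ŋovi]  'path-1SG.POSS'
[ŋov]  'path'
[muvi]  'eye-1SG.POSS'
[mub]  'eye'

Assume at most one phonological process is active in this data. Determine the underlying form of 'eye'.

'eye' shows [v] ~ [b] at the end of the stem ([muvi] vs [mub]).
If /v/ were underlying and a rule turned it into [b] in isolation, 'path' would also alternate; but it has [v] in both [ŋovi] and [ŋov].
Therefore /b/ is basic and [v] is derived by intervocalic spirantization (voiced stops become fricatives between vowels).
The underlying form of 'eye' is therefore /mub/.

/mub/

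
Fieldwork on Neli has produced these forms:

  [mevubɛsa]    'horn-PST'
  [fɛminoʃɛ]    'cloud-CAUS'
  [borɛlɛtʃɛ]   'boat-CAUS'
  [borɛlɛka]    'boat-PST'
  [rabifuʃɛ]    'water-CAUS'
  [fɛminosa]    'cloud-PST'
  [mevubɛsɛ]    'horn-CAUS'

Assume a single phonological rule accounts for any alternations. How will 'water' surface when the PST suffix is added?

[rabifusa]

The root 'cloud' surfaces as [fɛminosa] and [fɛminoʃɛ], with a stem-final [s] ~ [ʃ] alternation.
The stem 'horn' ([mevubɛsa], [mevubɛsɛ]) shows [s] unchanged in both environments, so [s] cannot be basic with [ʃ] derived before the CAUS suffix.
So /ʃ/ is underlying, and a rule of depalatalization — palato-alveolar /tʃ/ and /ʃ/ become [k] and [s] when no front vowel follows — gives [s].
The one attested form of 'water', [rabifuʃɛ], shows underlying /rabifuʃ/. Applying the same rule when no front vowel follows gives [rabifusa].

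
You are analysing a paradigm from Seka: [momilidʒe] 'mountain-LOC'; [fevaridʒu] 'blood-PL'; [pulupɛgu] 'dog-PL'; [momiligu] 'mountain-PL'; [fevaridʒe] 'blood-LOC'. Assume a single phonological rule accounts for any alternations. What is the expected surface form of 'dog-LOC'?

The stem for 'mountain' ends in [g] in [momiligu] but [dʒ] in [momilidʒe].
But 'blood' keeps [dʒ] in both environments ([fevaridʒu], [fevaridʒe]), so there is no rule changing /dʒ/ to [g] before the PL suffix.
The underlying segment must be /g/; /g/ becomes palato-alveolar [dʒ] before a front vowel, yielding [dʒ] there.
The one attested form of 'dog', [pulupɛgu], shows underlying /pulupɛg/. Applying the same rule before a front vowel gives [pulupɛdʒe].

[pulupɛdʒe]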